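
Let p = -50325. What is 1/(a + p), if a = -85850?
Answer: -1/136175 ≈ -7.3435e-6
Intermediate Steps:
1/(a + p) = 1/(-85850 - 50325) = 1/(-136175) = -1/136175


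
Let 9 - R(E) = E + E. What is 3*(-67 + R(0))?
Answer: -174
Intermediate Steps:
R(E) = 9 - 2*E (R(E) = 9 - (E + E) = 9 - 2*E)
3*(-67 + R(0)) = 3*(-67 + (9 - 2*0)) = 3*(-67 + (9 + 0)) = 3*(-67 + 9) = 3*(-58) = -174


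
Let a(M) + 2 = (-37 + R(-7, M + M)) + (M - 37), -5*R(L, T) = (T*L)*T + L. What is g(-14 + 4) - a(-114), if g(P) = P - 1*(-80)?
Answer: -72519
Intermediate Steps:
R(L, T) = -L/5 - L*T²/5 (R(L, T) = -((T*L)*T + L)/5 = -((L*T)*T + L)/5 = -(L*T² + L)/5 = -(L + L*T²)/5 = -L/5 - L*T²/5)
g(P) = 80 + P (g(P) = P + 80 = 80 + P)
a(M) = -373/5 + M + 28*M²/5 (a(M) = -2 + ((-37 - ⅕*(-7)*(1 + (M + M)²)) + (M - 37)) = -2 + ((-37 - ⅕*(-7)*(1 + (2*M)²)) + (-37 + M)) = -2 + ((-37 - ⅕*(-7)*(1 + 4*M²)) + (-37 + M)) = -2 + ((-37 + (7/5 + 28*M²/5)) + (-37 + M)) = -2 + ((-178/5 + 28*M²/5) + (-37 + M)) = -2 + (-363/5 + M + 28*M²/5) = -373/5 + M + 28*M²/5)
g(-14 + 4) - a(-114) = (80 + (-14 + 4)) - (-373/5 - 114 + (28/5)*(-114)²) = (80 - 10) - (-373/5 - 114 + (28/5)*12996) = 70 - (-373/5 - 114 + 363888/5) = 70 - 1*72589 = 70 - 72589 = -72519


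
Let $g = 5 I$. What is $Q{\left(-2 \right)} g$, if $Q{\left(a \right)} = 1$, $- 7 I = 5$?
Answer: $- \frac{25}{7} \approx -3.5714$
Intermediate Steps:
$I = - \frac{5}{7}$ ($I = \left(- \frac{1}{7}\right) 5 = - \frac{5}{7} \approx -0.71429$)
$g = - \frac{25}{7}$ ($g = 5 \left(- \frac{5}{7}\right) = - \frac{25}{7} \approx -3.5714$)
$Q{\left(-2 \right)} g = 1 \left(- \frac{25}{7}\right) = - \frac{25}{7}$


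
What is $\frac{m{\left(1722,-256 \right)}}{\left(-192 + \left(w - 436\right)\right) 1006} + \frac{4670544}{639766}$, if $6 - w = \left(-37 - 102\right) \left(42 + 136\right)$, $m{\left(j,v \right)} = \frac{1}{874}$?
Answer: $\frac{49524966332476043}{6783875627862240} \approx 7.3004$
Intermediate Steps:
$m{\left(j,v \right)} = \frac{1}{874}$
$w = 24748$ ($w = 6 - \left(-37 - 102\right) \left(42 + 136\right) = 6 - \left(-139\right) 178 = 6 - -24742 = 6 + 24742 = 24748$)
$\frac{m{\left(1722,-256 \right)}}{\left(-192 + \left(w - 436\right)\right) 1006} + \frac{4670544}{639766} = \frac{1}{874 \left(-192 + \left(24748 - 436\right)\right) 1006} + \frac{4670544}{639766} = \frac{1}{874 \left(-192 + 24312\right) 1006} + 4670544 \cdot \frac{1}{639766} = \frac{1}{874 \cdot 24120 \cdot 1006} + \frac{2335272}{319883} = \frac{1}{874 \cdot 24264720} + \frac{2335272}{319883} = \frac{1}{874} \cdot \frac{1}{24264720} + \frac{2335272}{319883} = \frac{1}{21207365280} + \frac{2335272}{319883} = \frac{49524966332476043}{6783875627862240}$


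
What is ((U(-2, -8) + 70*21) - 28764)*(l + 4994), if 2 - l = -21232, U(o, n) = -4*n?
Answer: -715027736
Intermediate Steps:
l = 21234 (l = 2 - 1*(-21232) = 2 + 21232 = 21234)
((U(-2, -8) + 70*21) - 28764)*(l + 4994) = ((-4*(-8) + 70*21) - 28764)*(21234 + 4994) = ((32 + 1470) - 28764)*26228 = (1502 - 28764)*26228 = -27262*26228 = -715027736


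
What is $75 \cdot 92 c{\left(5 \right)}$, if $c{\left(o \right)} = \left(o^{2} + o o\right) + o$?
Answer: $379500$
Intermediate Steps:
$c{\left(o \right)} = o + 2 o^{2}$ ($c{\left(o \right)} = \left(o^{2} + o^{2}\right) + o = 2 o^{2} + o = o + 2 o^{2}$)
$75 \cdot 92 c{\left(5 \right)} = 75 \cdot 92 \cdot 5 \left(1 + 2 \cdot 5\right) = 6900 \cdot 5 \left(1 + 10\right) = 6900 \cdot 5 \cdot 11 = 6900 \cdot 55 = 379500$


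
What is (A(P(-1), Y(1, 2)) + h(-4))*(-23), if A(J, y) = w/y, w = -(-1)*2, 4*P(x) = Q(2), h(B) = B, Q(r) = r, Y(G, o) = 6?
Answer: 253/3 ≈ 84.333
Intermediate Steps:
P(x) = ½ (P(x) = (¼)*2 = ½)
w = 2 (w = -1*(-2) = 2)
A(J, y) = 2/y
(A(P(-1), Y(1, 2)) + h(-4))*(-23) = (2/6 - 4)*(-23) = (2*(⅙) - 4)*(-23) = (⅓ - 4)*(-23) = -11/3*(-23) = 253/3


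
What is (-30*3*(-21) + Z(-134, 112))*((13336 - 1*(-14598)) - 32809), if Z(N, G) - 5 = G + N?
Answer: -9130875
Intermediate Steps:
Z(N, G) = 5 + G + N (Z(N, G) = 5 + (G + N) = 5 + G + N)
(-30*3*(-21) + Z(-134, 112))*((13336 - 1*(-14598)) - 32809) = (-30*3*(-21) + (5 + 112 - 134))*((13336 - 1*(-14598)) - 32809) = (-90*(-21) - 17)*((13336 + 14598) - 32809) = (1890 - 17)*(27934 - 32809) = 1873*(-4875) = -9130875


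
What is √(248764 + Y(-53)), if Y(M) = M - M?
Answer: 2*√62191 ≈ 498.76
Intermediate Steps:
Y(M) = 0
√(248764 + Y(-53)) = √(248764 + 0) = √248764 = 2*√62191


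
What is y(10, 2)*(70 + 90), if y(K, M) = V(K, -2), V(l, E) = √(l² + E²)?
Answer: 320*√26 ≈ 1631.7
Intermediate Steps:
V(l, E) = √(E² + l²)
y(K, M) = √(4 + K²) (y(K, M) = √((-2)² + K²) = √(4 + K²))
y(10, 2)*(70 + 90) = √(4 + 10²)*(70 + 90) = √(4 + 100)*160 = √104*160 = (2*√26)*160 = 320*√26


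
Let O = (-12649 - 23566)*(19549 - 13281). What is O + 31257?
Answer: -226964363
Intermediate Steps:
O = -226995620 (O = -36215*6268 = -226995620)
O + 31257 = -226995620 + 31257 = -226964363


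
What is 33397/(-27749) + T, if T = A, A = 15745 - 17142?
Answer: -38798750/27749 ≈ -1398.2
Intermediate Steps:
A = -1397
T = -1397
33397/(-27749) + T = 33397/(-27749) - 1397 = 33397*(-1/27749) - 1397 = -33397/27749 - 1397 = -38798750/27749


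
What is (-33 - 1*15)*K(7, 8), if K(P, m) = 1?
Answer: -48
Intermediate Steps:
(-33 - 1*15)*K(7, 8) = (-33 - 1*15)*1 = (-33 - 15)*1 = -48*1 = -48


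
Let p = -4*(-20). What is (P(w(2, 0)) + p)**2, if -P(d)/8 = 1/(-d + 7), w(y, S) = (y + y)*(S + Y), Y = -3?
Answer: 2286144/361 ≈ 6332.8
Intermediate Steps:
p = 80
w(y, S) = 2*y*(-3 + S) (w(y, S) = (y + y)*(S - 3) = (2*y)*(-3 + S) = 2*y*(-3 + S))
P(d) = -8/(7 - d) (P(d) = -8/(-d + 7) = -8/(7 - d))
(P(w(2, 0)) + p)**2 = (8/(-7 + 2*2*(-3 + 0)) + 80)**2 = (8/(-7 + 2*2*(-3)) + 80)**2 = (8/(-7 - 12) + 80)**2 = (8/(-19) + 80)**2 = (8*(-1/19) + 80)**2 = (-8/19 + 80)**2 = (1512/19)**2 = 2286144/361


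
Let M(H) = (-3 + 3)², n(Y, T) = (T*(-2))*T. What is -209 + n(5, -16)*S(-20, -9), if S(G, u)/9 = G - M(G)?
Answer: 91951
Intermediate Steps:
n(Y, T) = -2*T² (n(Y, T) = (-2*T)*T = -2*T²)
M(H) = 0 (M(H) = 0² = 0)
S(G, u) = 9*G (S(G, u) = 9*(G - 1*0) = 9*(G + 0) = 9*G)
-209 + n(5, -16)*S(-20, -9) = -209 + (-2*(-16)²)*(9*(-20)) = -209 - 2*256*(-180) = -209 - 512*(-180) = -209 + 92160 = 91951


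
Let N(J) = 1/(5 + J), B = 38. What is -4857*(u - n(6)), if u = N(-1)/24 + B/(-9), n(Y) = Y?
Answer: 4761479/96 ≈ 49599.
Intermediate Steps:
u = -1213/288 (u = 1/((5 - 1)*24) + 38/(-9) = (1/24)/4 + 38*(-1/9) = (1/4)*(1/24) - 38/9 = 1/96 - 38/9 = -1213/288 ≈ -4.2118)
-4857*(u - n(6)) = -4857*(-1213/288 - 1*6) = -4857*(-1213/288 - 6) = -4857*(-2941/288) = 4761479/96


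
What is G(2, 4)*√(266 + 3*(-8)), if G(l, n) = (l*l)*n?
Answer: 176*√2 ≈ 248.90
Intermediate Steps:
G(l, n) = n*l² (G(l, n) = l²*n = n*l²)
G(2, 4)*√(266 + 3*(-8)) = (4*2²)*√(266 + 3*(-8)) = (4*4)*√(266 - 24) = 16*√242 = 16*(11*√2) = 176*√2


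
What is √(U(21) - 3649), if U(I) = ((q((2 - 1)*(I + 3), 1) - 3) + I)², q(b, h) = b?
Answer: I*√1885 ≈ 43.417*I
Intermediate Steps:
U(I) = 4*I² (U(I) = (((2 - 1)*(I + 3) - 3) + I)² = ((1*(3 + I) - 3) + I)² = (((3 + I) - 3) + I)² = (I + I)² = (2*I)² = 4*I²)
√(U(21) - 3649) = √(4*21² - 3649) = √(4*441 - 3649) = √(1764 - 3649) = √(-1885) = I*√1885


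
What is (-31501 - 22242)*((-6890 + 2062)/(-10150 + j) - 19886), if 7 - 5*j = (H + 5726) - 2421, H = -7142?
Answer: 25064353359984/23453 ≈ 1.0687e+9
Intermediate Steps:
j = 3844/5 (j = 7/5 - ((-7142 + 5726) - 2421)/5 = 7/5 - (-1416 - 2421)/5 = 7/5 - ⅕*(-3837) = 7/5 + 3837/5 = 3844/5 ≈ 768.80)
(-31501 - 22242)*((-6890 + 2062)/(-10150 + j) - 19886) = (-31501 - 22242)*((-6890 + 2062)/(-10150 + 3844/5) - 19886) = -53743*(-4828/(-46906/5) - 19886) = -53743*(-4828*(-5/46906) - 19886) = -53743*(12070/23453 - 19886) = -53743*(-466374288/23453) = 25064353359984/23453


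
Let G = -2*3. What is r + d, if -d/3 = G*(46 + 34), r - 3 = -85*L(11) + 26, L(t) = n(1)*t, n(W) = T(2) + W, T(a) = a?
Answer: -1336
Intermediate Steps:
G = -6
n(W) = 2 + W
L(t) = 3*t (L(t) = (2 + 1)*t = 3*t)
r = -2776 (r = 3 + (-255*11 + 26) = 3 + (-85*33 + 26) = 3 + (-2805 + 26) = 3 - 2779 = -2776)
d = 1440 (d = -(-18)*(46 + 34) = -(-18)*80 = -3*(-480) = 1440)
r + d = -2776 + 1440 = -1336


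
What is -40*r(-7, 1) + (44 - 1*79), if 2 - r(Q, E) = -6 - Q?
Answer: -75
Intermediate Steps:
r(Q, E) = 8 + Q (r(Q, E) = 2 - (-6 - Q) = 2 + (6 + Q) = 8 + Q)
-40*r(-7, 1) + (44 - 1*79) = -40*(8 - 7) + (44 - 1*79) = -40*1 + (44 - 79) = -40 - 35 = -75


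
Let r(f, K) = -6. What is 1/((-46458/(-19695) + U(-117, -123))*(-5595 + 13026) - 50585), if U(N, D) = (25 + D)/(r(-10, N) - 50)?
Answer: -26260/526564631 ≈ -4.9870e-5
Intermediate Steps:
U(N, D) = -25/56 - D/56 (U(N, D) = (25 + D)/(-6 - 50) = (25 + D)/(-56) = (25 + D)*(-1/56) = -25/56 - D/56)
1/((-46458/(-19695) + U(-117, -123))*(-5595 + 13026) - 50585) = 1/((-46458/(-19695) + (-25/56 - 1/56*(-123)))*(-5595 + 13026) - 50585) = 1/((-46458*(-1/19695) + (-25/56 + 123/56))*7431 - 50585) = 1/((15486/6565 + 7/4)*7431 - 50585) = 1/((107899/26260)*7431 - 50585) = 1/(801797469/26260 - 50585) = 1/(-526564631/26260) = -26260/526564631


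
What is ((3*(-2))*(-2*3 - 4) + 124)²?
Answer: 33856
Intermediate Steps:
((3*(-2))*(-2*3 - 4) + 124)² = (-6*(-6 - 4) + 124)² = (-6*(-10) + 124)² = (60 + 124)² = 184² = 33856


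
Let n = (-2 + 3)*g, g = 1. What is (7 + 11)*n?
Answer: 18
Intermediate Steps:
n = 1 (n = (-2 + 3)*1 = 1*1 = 1)
(7 + 11)*n = (7 + 11)*1 = 18*1 = 18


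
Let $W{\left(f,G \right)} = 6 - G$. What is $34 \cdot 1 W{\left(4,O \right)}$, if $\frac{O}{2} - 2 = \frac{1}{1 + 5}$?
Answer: $\frac{170}{3} \approx 56.667$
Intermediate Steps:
$O = \frac{13}{3}$ ($O = 4 + \frac{2}{1 + 5} = 4 + \frac{2}{6} = 4 + 2 \cdot \frac{1}{6} = 4 + \frac{1}{3} = \frac{13}{3} \approx 4.3333$)
$34 \cdot 1 W{\left(4,O \right)} = 34 \cdot 1 \left(6 - \frac{13}{3}\right) = 34 \left(6 - \frac{13}{3}\right) = 34 \cdot \frac{5}{3} = \frac{170}{3}$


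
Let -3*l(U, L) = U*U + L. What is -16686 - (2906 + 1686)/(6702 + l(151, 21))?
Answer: -1618050/97 ≈ -16681.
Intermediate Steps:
l(U, L) = -L/3 - U**2/3 (l(U, L) = -(U*U + L)/3 = -(U**2 + L)/3 = -(L + U**2)/3 = -L/3 - U**2/3)
-16686 - (2906 + 1686)/(6702 + l(151, 21)) = -16686 - (2906 + 1686)/(6702 + (-1/3*21 - 1/3*151**2)) = -16686 - 4592/(6702 + (-7 - 1/3*22801)) = -16686 - 4592/(6702 + (-7 - 22801/3)) = -16686 - 4592/(6702 - 22822/3) = -16686 - 4592/(-2716/3) = -16686 - 4592*(-3)/2716 = -16686 - 1*(-492/97) = -16686 + 492/97 = -1618050/97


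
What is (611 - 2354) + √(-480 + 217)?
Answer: -1743 + I*√263 ≈ -1743.0 + 16.217*I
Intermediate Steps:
(611 - 2354) + √(-480 + 217) = -1743 + √(-263) = -1743 + I*√263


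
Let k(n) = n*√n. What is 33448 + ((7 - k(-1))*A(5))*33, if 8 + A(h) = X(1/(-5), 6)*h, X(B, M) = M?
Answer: 38530 + 726*I ≈ 38530.0 + 726.0*I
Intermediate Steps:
k(n) = n^(3/2)
A(h) = -8 + 6*h
33448 + ((7 - k(-1))*A(5))*33 = 33448 + ((7 - (-1)^(3/2))*(-8 + 6*5))*33 = 33448 + ((7 - (-1)*I)*(-8 + 30))*33 = 33448 + ((7 + I)*22)*33 = 33448 + (154 + 22*I)*33 = 33448 + (5082 + 726*I) = 38530 + 726*I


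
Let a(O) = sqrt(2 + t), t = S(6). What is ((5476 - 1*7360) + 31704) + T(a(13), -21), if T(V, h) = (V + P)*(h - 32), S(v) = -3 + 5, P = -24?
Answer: 30986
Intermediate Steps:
S(v) = 2
t = 2
a(O) = 2 (a(O) = sqrt(2 + 2) = sqrt(4) = 2)
T(V, h) = (-32 + h)*(-24 + V) (T(V, h) = (V - 24)*(h - 32) = (-24 + V)*(-32 + h) = (-32 + h)*(-24 + V))
((5476 - 1*7360) + 31704) + T(a(13), -21) = ((5476 - 1*7360) + 31704) + (768 - 32*2 - 24*(-21) + 2*(-21)) = ((5476 - 7360) + 31704) + (768 - 64 + 504 - 42) = (-1884 + 31704) + 1166 = 29820 + 1166 = 30986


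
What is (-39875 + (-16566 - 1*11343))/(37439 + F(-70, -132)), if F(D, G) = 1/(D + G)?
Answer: -13692368/7562677 ≈ -1.8105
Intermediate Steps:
(-39875 + (-16566 - 1*11343))/(37439 + F(-70, -132)) = (-39875 + (-16566 - 1*11343))/(37439 + 1/(-70 - 132)) = (-39875 + (-16566 - 11343))/(37439 + 1/(-202)) = (-39875 - 27909)/(37439 - 1/202) = -67784/7562677/202 = -67784*202/7562677 = -13692368/7562677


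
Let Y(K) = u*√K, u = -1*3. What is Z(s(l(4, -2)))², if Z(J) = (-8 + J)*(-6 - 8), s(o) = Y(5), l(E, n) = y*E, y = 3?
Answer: 21364 + 9408*√5 ≈ 42401.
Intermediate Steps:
u = -3
l(E, n) = 3*E
Y(K) = -3*√K
s(o) = -3*√5
Z(J) = 112 - 14*J (Z(J) = (-8 + J)*(-14) = 112 - 14*J)
Z(s(l(4, -2)))² = (112 - (-42)*√5)² = (112 + 42*√5)²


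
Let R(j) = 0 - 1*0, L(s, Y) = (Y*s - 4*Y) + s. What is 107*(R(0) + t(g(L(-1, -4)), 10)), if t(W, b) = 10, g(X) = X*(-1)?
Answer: 1070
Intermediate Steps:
L(s, Y) = s - 4*Y + Y*s (L(s, Y) = (-4*Y + Y*s) + s = s - 4*Y + Y*s)
R(j) = 0 (R(j) = 0 + 0 = 0)
g(X) = -X
107*(R(0) + t(g(L(-1, -4)), 10)) = 107*(0 + 10) = 107*10 = 1070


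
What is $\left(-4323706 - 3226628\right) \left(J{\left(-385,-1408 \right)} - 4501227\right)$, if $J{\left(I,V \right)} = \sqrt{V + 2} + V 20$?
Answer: $34198384665258 - 7550334 i \sqrt{1406} \approx 3.4198 \cdot 10^{13} - 2.8311 \cdot 10^{8} i$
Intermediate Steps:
$J{\left(I,V \right)} = \sqrt{2 + V} + 20 V$
$\left(-4323706 - 3226628\right) \left(J{\left(-385,-1408 \right)} - 4501227\right) = \left(-4323706 - 3226628\right) \left(\left(\sqrt{2 - 1408} + 20 \left(-1408\right)\right) - 4501227\right) = - 7550334 \left(\left(\sqrt{-1406} - 28160\right) - 4501227\right) = - 7550334 \left(\left(i \sqrt{1406} - 28160\right) - 4501227\right) = - 7550334 \left(\left(-28160 + i \sqrt{1406}\right) - 4501227\right) = - 7550334 \left(-4529387 + i \sqrt{1406}\right) = 34198384665258 - 7550334 i \sqrt{1406}$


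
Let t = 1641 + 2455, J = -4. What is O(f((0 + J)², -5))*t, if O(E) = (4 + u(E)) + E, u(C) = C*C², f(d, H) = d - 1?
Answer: 13901824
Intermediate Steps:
f(d, H) = -1 + d
u(C) = C³
O(E) = 4 + E + E³ (O(E) = (4 + E³) + E = 4 + E + E³)
t = 4096
O(f((0 + J)², -5))*t = (4 + (-1 + (0 - 4)²) + (-1 + (0 - 4)²)³)*4096 = (4 + (-1 + (-4)²) + (-1 + (-4)²)³)*4096 = (4 + (-1 + 16) + (-1 + 16)³)*4096 = (4 + 15 + 15³)*4096 = (4 + 15 + 3375)*4096 = 3394*4096 = 13901824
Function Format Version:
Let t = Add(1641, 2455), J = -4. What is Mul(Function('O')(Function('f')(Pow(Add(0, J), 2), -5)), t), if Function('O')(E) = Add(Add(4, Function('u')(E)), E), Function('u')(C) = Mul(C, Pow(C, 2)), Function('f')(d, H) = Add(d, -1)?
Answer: 13901824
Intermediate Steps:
Function('f')(d, H) = Add(-1, d)
Function('u')(C) = Pow(C, 3)
Function('O')(E) = Add(4, E, Pow(E, 3)) (Function('O')(E) = Add(Add(4, Pow(E, 3)), E) = Add(4, E, Pow(E, 3)))
t = 4096
Mul(Function('O')(Function('f')(Pow(Add(0, J), 2), -5)), t) = Mul(Add(4, Add(-1, Pow(Add(0, -4), 2)), Pow(Add(-1, Pow(Add(0, -4), 2)), 3)), 4096) = Mul(Add(4, Add(-1, Pow(-4, 2)), Pow(Add(-1, Pow(-4, 2)), 3)), 4096) = Mul(Add(4, Add(-1, 16), Pow(Add(-1, 16), 3)), 4096) = Mul(Add(4, 15, Pow(15, 3)), 4096) = Mul(Add(4, 15, 3375), 4096) = Mul(3394, 4096) = 13901824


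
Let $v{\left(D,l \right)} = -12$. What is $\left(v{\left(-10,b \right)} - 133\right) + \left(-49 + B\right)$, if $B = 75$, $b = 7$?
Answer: $-119$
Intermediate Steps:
$\left(v{\left(-10,b \right)} - 133\right) + \left(-49 + B\right) = \left(-12 - 133\right) + \left(-49 + 75\right) = -145 + 26 = -119$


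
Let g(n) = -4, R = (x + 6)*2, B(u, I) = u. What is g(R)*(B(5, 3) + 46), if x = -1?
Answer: -204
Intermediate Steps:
R = 10 (R = (-1 + 6)*2 = 5*2 = 10)
g(R)*(B(5, 3) + 46) = -4*(5 + 46) = -4*51 = -204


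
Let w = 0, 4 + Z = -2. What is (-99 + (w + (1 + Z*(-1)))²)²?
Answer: 2500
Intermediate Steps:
Z = -6 (Z = -4 - 2 = -6)
(-99 + (w + (1 + Z*(-1)))²)² = (-99 + (0 + (1 - 6*(-1)))²)² = (-99 + (0 + (1 + 6))²)² = (-99 + (0 + 7)²)² = (-99 + 7²)² = (-99 + 49)² = (-50)² = 2500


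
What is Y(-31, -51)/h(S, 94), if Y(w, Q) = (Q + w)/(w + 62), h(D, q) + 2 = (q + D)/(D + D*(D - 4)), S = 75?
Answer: 442800/329561 ≈ 1.3436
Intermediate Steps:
h(D, q) = -2 + (D + q)/(D + D*(-4 + D)) (h(D, q) = -2 + (q + D)/(D + D*(D - 4)) = -2 + (D + q)/(D + D*(-4 + D)))
Y(w, Q) = (Q + w)/(62 + w)
Y(-31, -51)/h(S, 94) = ((-51 - 31)/(62 - 31))/(((94 - 2*75² + 7*75)/(75*(-3 + 75)))) = (-82/31)/(((1/75)*(94 - 2*5625 + 525)/72)) = ((1/31)*(-82))/(((1/75)*(1/72)*(94 - 11250 + 525))) = -82/(31*((1/75)*(1/72)*(-10631))) = -82/(31*(-10631/5400)) = -82/31*(-5400/10631) = 442800/329561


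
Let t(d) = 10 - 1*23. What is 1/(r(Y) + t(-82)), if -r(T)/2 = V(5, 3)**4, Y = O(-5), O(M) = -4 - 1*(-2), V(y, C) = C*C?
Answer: -1/13135 ≈ -7.6132e-5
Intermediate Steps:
V(y, C) = C**2
O(M) = -2 (O(M) = -4 + 2 = -2)
t(d) = -13 (t(d) = 10 - 23 = -13)
Y = -2
r(T) = -13122 (r(T) = -2*(3**2)**4 = -2*9**4 = -2*6561 = -13122)
1/(r(Y) + t(-82)) = 1/(-13122 - 13) = 1/(-13135) = -1/13135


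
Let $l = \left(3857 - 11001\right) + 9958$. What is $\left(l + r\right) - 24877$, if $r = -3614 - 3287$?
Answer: $-28964$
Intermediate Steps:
$r = -6901$ ($r = -3614 - 3287 = -6901$)
$l = 2814$ ($l = -7144 + 9958 = 2814$)
$\left(l + r\right) - 24877 = \left(2814 - 6901\right) - 24877 = -4087 - 24877 = -28964$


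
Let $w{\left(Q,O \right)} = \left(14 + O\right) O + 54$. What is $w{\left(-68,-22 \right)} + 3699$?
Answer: $3929$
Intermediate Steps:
$w{\left(Q,O \right)} = 54 + O \left(14 + O\right)$ ($w{\left(Q,O \right)} = O \left(14 + O\right) + 54 = 54 + O \left(14 + O\right)$)
$w{\left(-68,-22 \right)} + 3699 = \left(54 + \left(-22\right)^{2} + 14 \left(-22\right)\right) + 3699 = \left(54 + 484 - 308\right) + 3699 = 230 + 3699 = 3929$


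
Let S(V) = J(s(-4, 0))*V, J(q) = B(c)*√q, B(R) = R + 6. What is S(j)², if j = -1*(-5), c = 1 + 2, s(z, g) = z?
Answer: -8100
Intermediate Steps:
c = 3
B(R) = 6 + R
J(q) = 9*√q (J(q) = (6 + 3)*√q = 9*√q)
j = 5
S(V) = 18*I*V (S(V) = (9*√(-4))*V = (9*(2*I))*V = (18*I)*V = 18*I*V)
S(j)² = (18*I*5)² = (90*I)² = -8100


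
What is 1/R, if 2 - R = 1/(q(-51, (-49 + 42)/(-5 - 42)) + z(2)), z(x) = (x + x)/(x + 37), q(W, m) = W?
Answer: 1985/4009 ≈ 0.49514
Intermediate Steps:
z(x) = 2*x/(37 + x) (z(x) = (2*x)/(37 + x) = 2*x/(37 + x))
R = 4009/1985 (R = 2 - 1/(-51 + 2*2/(37 + 2)) = 2 - 1/(-51 + 2*2/39) = 2 - 1/(-51 + 2*2*(1/39)) = 2 - 1/(-51 + 4/39) = 2 - 1/(-1985/39) = 2 - 1*(-39/1985) = 2 + 39/1985 = 4009/1985 ≈ 2.0196)
1/R = 1/(4009/1985) = 1985/4009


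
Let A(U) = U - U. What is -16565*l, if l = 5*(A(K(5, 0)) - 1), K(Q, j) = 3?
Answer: 82825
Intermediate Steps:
A(U) = 0
l = -5 (l = 5*(0 - 1) = 5*(-1) = -5)
-16565*l = -16565*(-5) = 82825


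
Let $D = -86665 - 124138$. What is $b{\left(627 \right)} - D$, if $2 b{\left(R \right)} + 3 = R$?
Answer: $211115$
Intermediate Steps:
$D = -210803$
$b{\left(R \right)} = - \frac{3}{2} + \frac{R}{2}$
$b{\left(627 \right)} - D = \left(- \frac{3}{2} + \frac{1}{2} \cdot 627\right) - -210803 = \left(- \frac{3}{2} + \frac{627}{2}\right) + 210803 = 312 + 210803 = 211115$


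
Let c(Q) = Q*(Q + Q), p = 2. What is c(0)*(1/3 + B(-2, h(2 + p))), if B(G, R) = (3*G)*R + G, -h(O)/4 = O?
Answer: 0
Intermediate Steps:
h(O) = -4*O
B(G, R) = G + 3*G*R (B(G, R) = 3*G*R + G = G + 3*G*R)
c(Q) = 2*Q**2 (c(Q) = Q*(2*Q) = 2*Q**2)
c(0)*(1/3 + B(-2, h(2 + p))) = (2*0**2)*(1/3 - 2*(1 + 3*(-4*(2 + 2)))) = (2*0)*(1/3 - 2*(1 + 3*(-4*4))) = 0*(1/3 - 2*(1 + 3*(-16))) = 0*(1/3 - 2*(1 - 48)) = 0*(1/3 - 2*(-47)) = 0*(1/3 + 94) = 0*(283/3) = 0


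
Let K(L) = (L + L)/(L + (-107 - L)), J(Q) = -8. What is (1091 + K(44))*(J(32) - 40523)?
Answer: -4727900619/107 ≈ -4.4186e+7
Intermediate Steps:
K(L) = -2*L/107 (K(L) = (2*L)/(-107) = (2*L)*(-1/107) = -2*L/107)
(1091 + K(44))*(J(32) - 40523) = (1091 - 2/107*44)*(-8 - 40523) = (1091 - 88/107)*(-40531) = (116649/107)*(-40531) = -4727900619/107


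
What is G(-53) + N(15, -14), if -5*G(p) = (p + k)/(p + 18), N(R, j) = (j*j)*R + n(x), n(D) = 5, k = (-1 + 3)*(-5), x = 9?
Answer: 73616/25 ≈ 2944.6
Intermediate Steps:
k = -10 (k = 2*(-5) = -10)
N(R, j) = 5 + R*j**2 (N(R, j) = (j*j)*R + 5 = j**2*R + 5 = R*j**2 + 5 = 5 + R*j**2)
G(p) = -(-10 + p)/(5*(18 + p)) (G(p) = -(p - 10)/(5*(p + 18)) = -(-10 + p)/(5*(18 + p)))
G(-53) + N(15, -14) = (10 - 1*(-53))/(5*(18 - 53)) + (5 + 15*(-14)**2) = (1/5)*(10 + 53)/(-35) + (5 + 15*196) = (1/5)*(-1/35)*63 + (5 + 2940) = -9/25 + 2945 = 73616/25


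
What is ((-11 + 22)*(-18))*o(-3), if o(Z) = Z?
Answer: 594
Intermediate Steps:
((-11 + 22)*(-18))*o(-3) = ((-11 + 22)*(-18))*(-3) = (11*(-18))*(-3) = -198*(-3) = 594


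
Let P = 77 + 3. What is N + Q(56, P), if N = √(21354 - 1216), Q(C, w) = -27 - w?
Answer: -107 + √20138 ≈ 34.908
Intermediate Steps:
P = 80
N = √20138 ≈ 141.91
N + Q(56, P) = √20138 + (-27 - 1*80) = √20138 + (-27 - 80) = √20138 - 107 = -107 + √20138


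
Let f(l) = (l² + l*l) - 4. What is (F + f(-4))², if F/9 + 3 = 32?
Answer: 83521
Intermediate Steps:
F = 261 (F = -27 + 9*32 = -27 + 288 = 261)
f(l) = -4 + 2*l² (f(l) = (l² + l²) - 4 = 2*l² - 4 = -4 + 2*l²)
(F + f(-4))² = (261 + (-4 + 2*(-4)²))² = (261 + (-4 + 2*16))² = (261 + (-4 + 32))² = (261 + 28)² = 289² = 83521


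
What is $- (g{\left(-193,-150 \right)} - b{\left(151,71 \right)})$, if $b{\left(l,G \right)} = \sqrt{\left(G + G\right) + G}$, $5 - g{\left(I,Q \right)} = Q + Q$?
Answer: $-305 + \sqrt{213} \approx -290.41$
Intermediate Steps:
$g{\left(I,Q \right)} = 5 - 2 Q$ ($g{\left(I,Q \right)} = 5 - \left(Q + Q\right) = 5 - 2 Q$)
$b{\left(l,G \right)} = \sqrt{3} \sqrt{G}$ ($b{\left(l,G \right)} = \sqrt{2 G + G} = \sqrt{3 G} = \sqrt{3} \sqrt{G}$)
$- (g{\left(-193,-150 \right)} - b{\left(151,71 \right)}) = - (\left(5 - -300\right) - \sqrt{3} \sqrt{71}) = - (\left(5 + 300\right) - \sqrt{213}) = - (305 - \sqrt{213}) = -305 + \sqrt{213}$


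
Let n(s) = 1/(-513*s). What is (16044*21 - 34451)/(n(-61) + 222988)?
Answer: 9465287589/6977963485 ≈ 1.3565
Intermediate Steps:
n(s) = -1/(513*s)
(16044*21 - 34451)/(n(-61) + 222988) = (16044*21 - 34451)/(-1/513/(-61) + 222988) = (336924 - 34451)/(-1/513*(-1/61) + 222988) = 302473/(1/31293 + 222988) = 302473/(6977963485/31293) = 302473*(31293/6977963485) = 9465287589/6977963485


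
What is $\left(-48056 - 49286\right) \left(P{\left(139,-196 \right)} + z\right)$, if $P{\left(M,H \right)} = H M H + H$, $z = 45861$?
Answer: $-524234270238$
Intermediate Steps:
$P{\left(M,H \right)} = H + M H^{2}$ ($P{\left(M,H \right)} = M H^{2} + H = H + M H^{2}$)
$\left(-48056 - 49286\right) \left(P{\left(139,-196 \right)} + z\right) = \left(-48056 - 49286\right) \left(- 196 \left(1 - 27244\right) + 45861\right) = - 97342 \left(- 196 \left(1 - 27244\right) + 45861\right) = - 97342 \left(\left(-196\right) \left(-27243\right) + 45861\right) = - 97342 \left(5339628 + 45861\right) = \left(-97342\right) 5385489 = -524234270238$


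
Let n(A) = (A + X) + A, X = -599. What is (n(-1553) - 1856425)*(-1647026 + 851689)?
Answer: 1479430213810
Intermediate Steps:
n(A) = -599 + 2*A (n(A) = (A - 599) + A = (-599 + A) + A = -599 + 2*A)
(n(-1553) - 1856425)*(-1647026 + 851689) = ((-599 + 2*(-1553)) - 1856425)*(-1647026 + 851689) = ((-599 - 3106) - 1856425)*(-795337) = (-3705 - 1856425)*(-795337) = -1860130*(-795337) = 1479430213810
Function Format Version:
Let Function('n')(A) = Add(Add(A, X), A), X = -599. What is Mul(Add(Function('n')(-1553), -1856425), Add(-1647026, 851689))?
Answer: 1479430213810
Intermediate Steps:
Function('n')(A) = Add(-599, Mul(2, A)) (Function('n')(A) = Add(Add(A, -599), A) = Add(Add(-599, A), A) = Add(-599, Mul(2, A)))
Mul(Add(Function('n')(-1553), -1856425), Add(-1647026, 851689)) = Mul(Add(Add(-599, Mul(2, -1553)), -1856425), Add(-1647026, 851689)) = Mul(Add(Add(-599, -3106), -1856425), -795337) = Mul(Add(-3705, -1856425), -795337) = Mul(-1860130, -795337) = 1479430213810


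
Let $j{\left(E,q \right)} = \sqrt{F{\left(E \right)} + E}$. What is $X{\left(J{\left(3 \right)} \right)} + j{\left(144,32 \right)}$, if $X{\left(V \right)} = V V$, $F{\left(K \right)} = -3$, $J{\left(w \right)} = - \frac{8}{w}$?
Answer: $\frac{64}{9} + \sqrt{141} \approx 18.985$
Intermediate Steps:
$j{\left(E,q \right)} = \sqrt{-3 + E}$
$X{\left(V \right)} = V^{2}$
$X{\left(J{\left(3 \right)} \right)} + j{\left(144,32 \right)} = \left(- \frac{8}{3}\right)^{2} + \sqrt{-3 + 144} = \left(\left(-8\right) \frac{1}{3}\right)^{2} + \sqrt{141} = \left(- \frac{8}{3}\right)^{2} + \sqrt{141} = \frac{64}{9} + \sqrt{141}$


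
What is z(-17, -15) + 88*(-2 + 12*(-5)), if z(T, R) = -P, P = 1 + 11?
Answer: -5468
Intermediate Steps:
P = 12
z(T, R) = -12 (z(T, R) = -1*12 = -12)
z(-17, -15) + 88*(-2 + 12*(-5)) = -12 + 88*(-2 + 12*(-5)) = -12 + 88*(-2 - 60) = -12 + 88*(-62) = -12 - 5456 = -5468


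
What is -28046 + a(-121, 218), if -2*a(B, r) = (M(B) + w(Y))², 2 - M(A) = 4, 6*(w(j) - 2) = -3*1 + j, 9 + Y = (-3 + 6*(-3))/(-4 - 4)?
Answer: -14360177/512 ≈ -28047.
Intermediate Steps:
Y = -51/8 (Y = -9 + (-3 + 6*(-3))/(-4 - 4) = -9 + (-3 - 18)/(-8) = -9 - 21*(-⅛) = -9 + 21/8 = -51/8 ≈ -6.3750)
w(j) = 3/2 + j/6 (w(j) = 2 + (-3*1 + j)/6 = 2 + (-3 + j)/6 = 2 + (-½ + j/6) = 3/2 + j/6)
M(A) = -2 (M(A) = 2 - 1*4 = 2 - 4 = -2)
a(B, r) = -625/512 (a(B, r) = -(-2 + (3/2 + (⅙)*(-51/8)))²/2 = -(-2 + (3/2 - 17/16))²/2 = -(-2 + 7/16)²/2 = -(-25/16)²/2 = -½*625/256 = -625/512)
-28046 + a(-121, 218) = -28046 - 625/512 = -14360177/512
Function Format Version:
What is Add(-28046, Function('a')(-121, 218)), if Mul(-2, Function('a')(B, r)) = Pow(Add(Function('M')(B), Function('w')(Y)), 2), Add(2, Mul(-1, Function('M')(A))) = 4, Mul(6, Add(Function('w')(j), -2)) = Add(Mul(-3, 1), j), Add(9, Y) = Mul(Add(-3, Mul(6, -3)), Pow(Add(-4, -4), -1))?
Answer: Rational(-14360177, 512) ≈ -28047.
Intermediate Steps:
Y = Rational(-51, 8) (Y = Add(-9, Mul(Add(-3, Mul(6, -3)), Pow(Add(-4, -4), -1))) = Add(-9, Mul(Add(-3, -18), Pow(-8, -1))) = Add(-9, Mul(-21, Rational(-1, 8))) = Add(-9, Rational(21, 8)) = Rational(-51, 8) ≈ -6.3750)
Function('w')(j) = Add(Rational(3, 2), Mul(Rational(1, 6), j)) (Function('w')(j) = Add(2, Mul(Rational(1, 6), Add(Mul(-3, 1), j))) = Add(2, Mul(Rational(1, 6), Add(-3, j))) = Add(2, Add(Rational(-1, 2), Mul(Rational(1, 6), j))) = Add(Rational(3, 2), Mul(Rational(1, 6), j)))
Function('M')(A) = -2 (Function('M')(A) = Add(2, Mul(-1, 4)) = Add(2, -4) = -2)
Function('a')(B, r) = Rational(-625, 512) (Function('a')(B, r) = Mul(Rational(-1, 2), Pow(Add(-2, Add(Rational(3, 2), Mul(Rational(1, 6), Rational(-51, 8)))), 2)) = Mul(Rational(-1, 2), Pow(Add(-2, Add(Rational(3, 2), Rational(-17, 16))), 2)) = Mul(Rational(-1, 2), Pow(Add(-2, Rational(7, 16)), 2)) = Mul(Rational(-1, 2), Pow(Rational(-25, 16), 2)) = Mul(Rational(-1, 2), Rational(625, 256)) = Rational(-625, 512))
Add(-28046, Function('a')(-121, 218)) = Add(-28046, Rational(-625, 512)) = Rational(-14360177, 512)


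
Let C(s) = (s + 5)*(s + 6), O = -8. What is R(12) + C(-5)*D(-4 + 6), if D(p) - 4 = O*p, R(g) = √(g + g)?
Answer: 2*√6 ≈ 4.8990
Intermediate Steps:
C(s) = (5 + s)*(6 + s)
R(g) = √2*√g (R(g) = √(2*g) = √2*√g)
D(p) = 4 - 8*p
R(12) + C(-5)*D(-4 + 6) = √2*√12 + (30 + (-5)² + 11*(-5))*(4 - 8*(-4 + 6)) = √2*(2*√3) + (30 + 25 - 55)*(4 - 8*2) = 2*√6 + 0*(4 - 16) = 2*√6 + 0*(-12) = 2*√6 + 0 = 2*√6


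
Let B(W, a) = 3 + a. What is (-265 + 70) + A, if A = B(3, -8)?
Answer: -200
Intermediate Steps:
A = -5 (A = 3 - 8 = -5)
(-265 + 70) + A = (-265 + 70) - 5 = -195 - 5 = -200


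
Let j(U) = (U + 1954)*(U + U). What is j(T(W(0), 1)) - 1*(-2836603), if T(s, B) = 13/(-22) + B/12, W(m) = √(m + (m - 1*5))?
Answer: 24695208649/8712 ≈ 2.8346e+6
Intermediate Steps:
W(m) = √(-5 + 2*m) (W(m) = √(m + (m - 5)) = √(m + (-5 + m)) = √(-5 + 2*m))
T(s, B) = -13/22 + B/12 (T(s, B) = 13*(-1/22) + B*(1/12) = -13/22 + B/12)
j(U) = 2*U*(1954 + U) (j(U) = (1954 + U)*(2*U) = 2*U*(1954 + U))
j(T(W(0), 1)) - 1*(-2836603) = 2*(-13/22 + (1/12)*1)*(1954 + (-13/22 + (1/12)*1)) - 1*(-2836603) = 2*(-13/22 + 1/12)*(1954 + (-13/22 + 1/12)) + 2836603 = 2*(-67/132)*(1954 - 67/132) + 2836603 = 2*(-67/132)*(257861/132) + 2836603 = -17276687/8712 + 2836603 = 24695208649/8712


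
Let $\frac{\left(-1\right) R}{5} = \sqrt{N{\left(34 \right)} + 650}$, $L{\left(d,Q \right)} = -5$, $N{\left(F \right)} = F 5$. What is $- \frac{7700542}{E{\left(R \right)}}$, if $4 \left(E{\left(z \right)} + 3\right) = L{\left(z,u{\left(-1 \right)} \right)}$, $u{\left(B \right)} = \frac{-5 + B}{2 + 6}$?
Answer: $\frac{30802168}{17} \approx 1.8119 \cdot 10^{6}$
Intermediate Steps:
$u{\left(B \right)} = - \frac{5}{8} + \frac{B}{8}$ ($u{\left(B \right)} = \frac{-5 + B}{8} = \left(-5 + B\right) \frac{1}{8} = - \frac{5}{8} + \frac{B}{8}$)
$N{\left(F \right)} = 5 F$
$R = - 10 \sqrt{205}$ ($R = - 5 \sqrt{5 \cdot 34 + 650} = - 5 \sqrt{170 + 650} = - 5 \sqrt{820} = - 5 \cdot 2 \sqrt{205} = - 10 \sqrt{205} \approx -143.18$)
$E{\left(z \right)} = - \frac{17}{4}$ ($E{\left(z \right)} = -3 + \frac{1}{4} \left(-5\right) = -3 - \frac{5}{4} = - \frac{17}{4}$)
$- \frac{7700542}{E{\left(R \right)}} = - \frac{7700542}{- \frac{17}{4}} = \left(-7700542\right) \left(- \frac{4}{17}\right) = \frac{30802168}{17}$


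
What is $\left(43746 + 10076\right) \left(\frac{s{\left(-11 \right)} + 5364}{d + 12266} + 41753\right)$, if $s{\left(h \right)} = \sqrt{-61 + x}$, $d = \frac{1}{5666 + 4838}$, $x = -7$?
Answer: $\frac{1892423410894174}{842105} + \frac{66511328 i \sqrt{17}}{7578945} \approx 2.2473 \cdot 10^{9} + 36.184 i$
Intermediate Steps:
$d = \frac{1}{10504} \approx 9.5202 \cdot 10^{-5}$
$s{\left(h \right)} = 2 i \sqrt{17}$ ($s{\left(h \right)} = \sqrt{-61 - 7} = \sqrt{-68} = 2 i \sqrt{17}$)
$\left(43746 + 10076\right) \left(\frac{s{\left(-11 \right)} + 5364}{d + 12266} + 41753\right) = \left(43746 + 10076\right) \left(\frac{2 i \sqrt{17} + 5364}{\frac{1}{10504} + 12266} + 41753\right) = 53822 \left(\frac{5364 + 2 i \sqrt{17}}{\frac{128842065}{10504}} + 41753\right) = 53822 \left(\left(5364 + 2 i \sqrt{17}\right) \frac{10504}{128842065} + 41753\right) = 53822 \left(\left(\frac{6260384}{14315785} + \frac{21008 i \sqrt{17}}{128842065}\right) + 41753\right) = 53822 \left(\frac{597733231489}{14315785} + \frac{21008 i \sqrt{17}}{128842065}\right) = \frac{1892423410894174}{842105} + \frac{66511328 i \sqrt{17}}{7578945}$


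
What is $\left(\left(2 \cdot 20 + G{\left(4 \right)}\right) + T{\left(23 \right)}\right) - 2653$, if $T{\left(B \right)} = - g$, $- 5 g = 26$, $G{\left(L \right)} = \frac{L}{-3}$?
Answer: $- \frac{39137}{15} \approx -2609.1$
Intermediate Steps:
$G{\left(L \right)} = - \frac{L}{3}$ ($G{\left(L \right)} = L \left(- \frac{1}{3}\right) = - \frac{L}{3}$)
$g = - \frac{26}{5}$ ($g = \left(- \frac{1}{5}\right) 26 = - \frac{26}{5} \approx -5.2$)
$T{\left(B \right)} = \frac{26}{5}$ ($T{\left(B \right)} = \left(-1\right) \left(- \frac{26}{5}\right) = \frac{26}{5}$)
$\left(\left(2 \cdot 20 + G{\left(4 \right)}\right) + T{\left(23 \right)}\right) - 2653 = \left(\left(2 \cdot 20 - \frac{4}{3}\right) + \frac{26}{5}\right) - 2653 = \left(\left(40 - \frac{4}{3}\right) + \frac{26}{5}\right) - 2653 = \left(\frac{116}{3} + \frac{26}{5}\right) - 2653 = \frac{658}{15} - 2653 = - \frac{39137}{15}$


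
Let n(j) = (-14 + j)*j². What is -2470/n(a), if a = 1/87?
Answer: 1626502410/1217 ≈ 1.3365e+6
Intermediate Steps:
a = 1/87 ≈ 0.011494
n(j) = j²*(-14 + j)
-2470/n(a) = -2470*7569/(-14 + 1/87) = -2470/((1/7569)*(-1217/87)) = -2470/(-1217/658503) = -2470*(-658503/1217) = 1626502410/1217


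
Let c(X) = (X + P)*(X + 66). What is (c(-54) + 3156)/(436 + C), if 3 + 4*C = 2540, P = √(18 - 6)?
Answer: 3344/1427 + 32*√3/1427 ≈ 2.3822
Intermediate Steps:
P = 2*√3 (P = √12 = 2*√3 ≈ 3.4641)
c(X) = (66 + X)*(X + 2*√3) (c(X) = (X + 2*√3)*(X + 66) = (X + 2*√3)*(66 + X) = (66 + X)*(X + 2*√3))
C = 2537/4 (C = -¾ + (¼)*2540 = -¾ + 635 = 2537/4 ≈ 634.25)
(c(-54) + 3156)/(436 + C) = (((-54)² + 66*(-54) + 132*√3 + 2*(-54)*√3) + 3156)/(436 + 2537/4) = ((2916 - 3564 + 132*√3 - 108*√3) + 3156)/(4281/4) = ((-648 + 24*√3) + 3156)*(4/4281) = (2508 + 24*√3)*(4/4281) = 3344/1427 + 32*√3/1427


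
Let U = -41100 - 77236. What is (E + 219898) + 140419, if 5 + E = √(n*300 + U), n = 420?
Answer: 360312 + 4*√479 ≈ 3.6040e+5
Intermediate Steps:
U = -118336
E = -5 + 4*√479 (E = -5 + √(420*300 - 118336) = -5 + √(126000 - 118336) = -5 + √7664 = -5 + 4*√479 ≈ 82.544)
(E + 219898) + 140419 = ((-5 + 4*√479) + 219898) + 140419 = (219893 + 4*√479) + 140419 = 360312 + 4*√479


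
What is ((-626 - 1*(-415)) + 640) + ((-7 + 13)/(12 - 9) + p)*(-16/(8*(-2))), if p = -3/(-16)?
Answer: 6899/16 ≈ 431.19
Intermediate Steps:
p = 3/16 (p = -3*(-1/16) = 3/16 ≈ 0.18750)
((-626 - 1*(-415)) + 640) + ((-7 + 13)/(12 - 9) + p)*(-16/(8*(-2))) = ((-626 - 1*(-415)) + 640) + ((-7 + 13)/(12 - 9) + 3/16)*(-16/(8*(-2))) = ((-626 + 415) + 640) + (6/3 + 3/16)*(-16/(-16)) = (-211 + 640) + (6*(1/3) + 3/16)*(-16*(-1/16)) = 429 + (2 + 3/16)*1 = 429 + (35/16)*1 = 429 + 35/16 = 6899/16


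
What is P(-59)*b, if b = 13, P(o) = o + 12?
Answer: -611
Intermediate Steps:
P(o) = 12 + o
P(-59)*b = (12 - 59)*13 = -47*13 = -611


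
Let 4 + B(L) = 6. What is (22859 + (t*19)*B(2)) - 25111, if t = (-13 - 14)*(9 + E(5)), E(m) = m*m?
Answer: -37136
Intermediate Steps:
E(m) = m²
B(L) = 2 (B(L) = -4 + 6 = 2)
t = -918 (t = (-13 - 14)*(9 + 5²) = -27*(9 + 25) = -27*34 = -918)
(22859 + (t*19)*B(2)) - 25111 = (22859 - 918*19*2) - 25111 = (22859 - 17442*2) - 25111 = (22859 - 34884) - 25111 = -12025 - 25111 = -37136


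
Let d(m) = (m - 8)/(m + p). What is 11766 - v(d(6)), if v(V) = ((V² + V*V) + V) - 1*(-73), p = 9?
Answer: 2630947/225 ≈ 11693.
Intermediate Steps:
d(m) = (-8 + m)/(9 + m) (d(m) = (m - 8)/(m + 9) = (-8 + m)/(9 + m))
v(V) = 73 + V + 2*V² (v(V) = ((V² + V²) + V) + 73 = (2*V² + V) + 73 = (V + 2*V²) + 73 = 73 + V + 2*V²)
11766 - v(d(6)) = 11766 - (73 + (-8 + 6)/(9 + 6) + 2*((-8 + 6)/(9 + 6))²) = 11766 - (73 - 2/15 + 2*(-2/15)²) = 11766 - (73 - 2/15 + 2*(4/225)) = 11766 - (73 - 2/15 + 8/225) = 11766 - 1*16403/225 = 11766 - 16403/225 = 2630947/225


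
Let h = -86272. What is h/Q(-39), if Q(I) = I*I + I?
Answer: -43136/741 ≈ -58.213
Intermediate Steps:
Q(I) = I + I**2 (Q(I) = I**2 + I = I + I**2)
h/Q(-39) = -86272*(-1/(39*(1 - 39))) = -86272/((-39*(-38))) = -86272/1482 = -86272*1/1482 = -43136/741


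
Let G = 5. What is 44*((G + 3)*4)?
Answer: 1408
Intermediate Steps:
44*((G + 3)*4) = 44*((5 + 3)*4) = 44*(8*4) = 44*32 = 1408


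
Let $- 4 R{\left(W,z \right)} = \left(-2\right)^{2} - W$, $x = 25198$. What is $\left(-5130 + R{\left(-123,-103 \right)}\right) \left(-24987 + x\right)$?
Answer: $- \frac{4356517}{4} \approx -1.0891 \cdot 10^{6}$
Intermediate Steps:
$R{\left(W,z \right)} = -1 + \frac{W}{4}$ ($R{\left(W,z \right)} = - \frac{\left(-2\right)^{2} - W}{4} = - \frac{4 - W}{4} = -1 + \frac{W}{4}$)
$\left(-5130 + R{\left(-123,-103 \right)}\right) \left(-24987 + x\right) = \left(-5130 + \left(-1 + \frac{1}{4} \left(-123\right)\right)\right) \left(-24987 + 25198\right) = \left(-5130 - \frac{127}{4}\right) 211 = \left(- \frac{20647}{4}\right) 211 = - \frac{4356517}{4}$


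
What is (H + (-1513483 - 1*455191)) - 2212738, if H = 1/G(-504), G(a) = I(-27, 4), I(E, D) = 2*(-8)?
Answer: -66902593/16 ≈ -4.1814e+6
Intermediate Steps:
I(E, D) = -16
G(a) = -16
H = -1/16 (H = 1/(-16) = -1/16 ≈ -0.062500)
(H + (-1513483 - 1*455191)) - 2212738 = (-1/16 + (-1513483 - 1*455191)) - 2212738 = (-1/16 + (-1513483 - 455191)) - 2212738 = (-1/16 - 1968674) - 2212738 = -31498785/16 - 2212738 = -66902593/16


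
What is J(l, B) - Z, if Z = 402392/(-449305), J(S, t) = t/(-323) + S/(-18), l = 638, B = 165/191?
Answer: -8619596794456/249470760285 ≈ -34.552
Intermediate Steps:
B = 165/191 (B = 165*(1/191) = 165/191 ≈ 0.86387)
J(S, t) = -S/18 - t/323 (J(S, t) = t*(-1/323) + S*(-1/18) = -t/323 - S/18 = -S/18 - t/323)
Z = -402392/449305 (Z = 402392*(-1/449305) = -402392/449305 ≈ -0.89559)
J(l, B) - Z = (-1/18*638 - 1/323*165/191) - 1*(-402392/449305) = (-319/9 - 165/61693) + 402392/449305 = -19681552/555237 + 402392/449305 = -8619596794456/249470760285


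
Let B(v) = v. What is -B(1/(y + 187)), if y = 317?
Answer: -1/504 ≈ -0.0019841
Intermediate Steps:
-B(1/(y + 187)) = -1/(317 + 187) = -1/504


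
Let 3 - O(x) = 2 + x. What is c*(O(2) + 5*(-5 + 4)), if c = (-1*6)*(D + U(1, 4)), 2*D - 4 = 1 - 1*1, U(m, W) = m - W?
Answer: -36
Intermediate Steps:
O(x) = 1 - x (O(x) = 3 - (2 + x) = 3 + (-2 - x) = 1 - x)
D = 2 (D = 2 + (1 - 1*1)/2 = 2 + (1 - 1)/2 = 2 + (½)*0 = 2 + 0 = 2)
c = 6 (c = (-1*6)*(2 + (1 - 1*4)) = -6*(2 + (1 - 4)) = -6*(2 - 3) = -6*(-1) = 6)
c*(O(2) + 5*(-5 + 4)) = 6*((1 - 1*2) + 5*(-5 + 4)) = 6*((1 - 2) + 5*(-1)) = 6*(-1 - 5) = 6*(-6) = -36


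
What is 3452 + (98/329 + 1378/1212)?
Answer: 98360731/28482 ≈ 3453.4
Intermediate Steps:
3452 + (98/329 + 1378/1212) = 3452 + (98*(1/329) + 1378*(1/1212)) = 3452 + (14/47 + 689/606) = 3452 + 40867/28482 = 98360731/28482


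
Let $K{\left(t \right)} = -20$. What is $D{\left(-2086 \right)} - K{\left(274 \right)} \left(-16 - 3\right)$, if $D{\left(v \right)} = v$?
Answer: $-2466$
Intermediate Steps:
$D{\left(-2086 \right)} - K{\left(274 \right)} \left(-16 - 3\right) = -2086 - - 20 \left(-16 - 3\right) = -2086 - \left(-20\right) \left(-19\right) = -2086 - 380 = -2466$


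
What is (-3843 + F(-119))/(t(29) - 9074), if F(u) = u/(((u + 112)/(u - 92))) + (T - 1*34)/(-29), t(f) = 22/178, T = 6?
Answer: 19174338/23419675 ≈ 0.81873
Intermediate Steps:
t(f) = 11/89 (t(f) = 22*(1/178) = 11/89)
F(u) = 28/29 + u*(-92 + u)/(112 + u) (F(u) = u/(((u + 112)/(u - 92))) + (6 - 1*34)/(-29) = u/(((112 + u)/(-92 + u))) + (6 - 34)*(-1/29) = u/(((112 + u)/(-92 + u))) - 28*(-1/29) = u*((-92 + u)/(112 + u)) + 28/29 = u*(-92 + u)/(112 + u) + 28/29 = 28/29 + u*(-92 + u)/(112 + u))
(-3843 + F(-119))/(t(29) - 9074) = (-3843 + (3136 - 2640*(-119) + 29*(-119)²)/(29*(112 - 119)))/(11/89 - 9074) = (-3843 + (1/29)*(3136 + 314160 + 29*14161)/(-7))/(-807575/89) = (-3843 + (1/29)*(-⅐)*(3136 + 314160 + 410669))*(-89/807575) = (-3843 + (1/29)*(-⅐)*727965)*(-89/807575) = (-3843 - 103995/29)*(-89/807575) = -215442/29*(-89/807575) = 19174338/23419675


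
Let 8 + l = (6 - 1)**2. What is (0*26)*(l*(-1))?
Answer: 0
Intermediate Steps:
l = 17 (l = -8 + (6 - 1)**2 = -8 + 5**2 = -8 + 25 = 17)
(0*26)*(l*(-1)) = (0*26)*(17*(-1)) = 0*(-17) = 0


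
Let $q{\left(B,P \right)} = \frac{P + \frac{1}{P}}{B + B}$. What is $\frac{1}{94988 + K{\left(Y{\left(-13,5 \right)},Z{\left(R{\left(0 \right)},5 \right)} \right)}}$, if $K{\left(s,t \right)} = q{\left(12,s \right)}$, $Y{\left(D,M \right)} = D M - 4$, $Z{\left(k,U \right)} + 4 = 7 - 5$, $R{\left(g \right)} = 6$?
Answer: $\frac{828}{78647683} \approx 1.0528 \cdot 10^{-5}$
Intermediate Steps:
$Z{\left(k,U \right)} = -2$ ($Z{\left(k,U \right)} = -4 + \left(7 - 5\right) = -4 + 2 = -2$)
$Y{\left(D,M \right)} = -4 + D M$
$q{\left(B,P \right)} = \frac{P + \frac{1}{P}}{2 B}$
$K{\left(s,t \right)} = \frac{1 + s^{2}}{24 s}$ ($K{\left(s,t \right)} = \frac{1 + s^{2}}{2 \cdot 12 s} = \frac{1}{2} \cdot \frac{1}{12} \frac{1}{s} \left(1 + s^{2}\right) = \frac{1 + s^{2}}{24 s}$)
$\frac{1}{94988 + K{\left(Y{\left(-13,5 \right)},Z{\left(R{\left(0 \right)},5 \right)} \right)}} = \frac{1}{94988 + \frac{1 + \left(-4 - 65\right)^{2}}{24 \left(-4 - 65\right)}} = \frac{1}{94988 + \frac{1 + \left(-69\right)^{2}}{24 \left(-69\right)}} = \frac{1}{94988 + \frac{1}{24} \left(- \frac{1}{69}\right) \left(1 + 4761\right)} = \frac{1}{94988 + \frac{1}{24} \left(- \frac{1}{69}\right) 4762} = \frac{1}{94988 - \frac{2381}{828}} = \frac{1}{\frac{78647683}{828}} = \frac{828}{78647683}$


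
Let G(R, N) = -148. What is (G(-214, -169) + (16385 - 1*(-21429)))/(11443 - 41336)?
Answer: -37666/29893 ≈ -1.2600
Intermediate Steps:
(G(-214, -169) + (16385 - 1*(-21429)))/(11443 - 41336) = (-148 + (16385 - 1*(-21429)))/(11443 - 41336) = (-148 + (16385 + 21429))/(-29893) = (-148 + 37814)*(-1/29893) = 37666*(-1/29893) = -37666/29893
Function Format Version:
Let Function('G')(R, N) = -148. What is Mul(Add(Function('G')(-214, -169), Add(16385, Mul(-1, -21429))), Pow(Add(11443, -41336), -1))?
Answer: Rational(-37666, 29893) ≈ -1.2600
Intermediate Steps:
Mul(Add(Function('G')(-214, -169), Add(16385, Mul(-1, -21429))), Pow(Add(11443, -41336), -1)) = Mul(Add(-148, Add(16385, Mul(-1, -21429))), Pow(Add(11443, -41336), -1)) = Mul(Add(-148, Add(16385, 21429)), Pow(-29893, -1)) = Mul(Add(-148, 37814), Rational(-1, 29893)) = Mul(37666, Rational(-1, 29893)) = Rational(-37666, 29893)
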